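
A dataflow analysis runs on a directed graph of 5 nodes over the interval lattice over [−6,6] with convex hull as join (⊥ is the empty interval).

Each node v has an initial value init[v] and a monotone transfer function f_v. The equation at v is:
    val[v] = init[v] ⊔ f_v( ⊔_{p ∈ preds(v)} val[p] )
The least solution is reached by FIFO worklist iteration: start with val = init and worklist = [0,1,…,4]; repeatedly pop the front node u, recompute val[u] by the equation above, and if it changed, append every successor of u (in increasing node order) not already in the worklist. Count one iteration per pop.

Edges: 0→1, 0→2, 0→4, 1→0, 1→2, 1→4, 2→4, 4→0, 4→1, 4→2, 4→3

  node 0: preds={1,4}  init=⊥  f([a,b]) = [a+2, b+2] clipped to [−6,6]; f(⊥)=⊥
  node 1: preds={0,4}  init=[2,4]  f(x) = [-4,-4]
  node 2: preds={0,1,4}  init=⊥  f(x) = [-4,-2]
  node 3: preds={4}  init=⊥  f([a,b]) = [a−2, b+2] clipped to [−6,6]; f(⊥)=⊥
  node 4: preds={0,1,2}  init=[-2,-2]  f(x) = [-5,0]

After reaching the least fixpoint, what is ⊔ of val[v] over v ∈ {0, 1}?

[-4,6]

Iteration log — 10 steps:
  step 1. node 0  ⊔preds=[-2,4]  new=[0,6]  old=⊥  +wl: 
  step 2. node 1  ⊔preds=[-2,6]  new=[-4,4]  old=[2,4]  +wl: 0
  step 3. node 2  ⊔preds=[-4,6]  new=[-4,-2]  old=⊥  +wl: 
  step 4. node 3  ⊔preds=[-2,-2]  new=[-4,0]  old=⊥  +wl: 
  step 5. node 4  ⊔preds=[-4,6]  new=[-5,0]  old=[-2,-2]  +wl: 1,2,3
  step 6. node 0  ⊔preds=[-5,4]  new=[-3,6]  old=[0,6]  +wl: 4
  step 7. node 1  ⊔preds=[-5,6]  new=[-4,4]  stable
  step 8. node 2  ⊔preds=[-5,6]  new=[-4,-2]  stable
  step 9. node 3  ⊔preds=[-5,0]  new=[-6,2]  old=[-4,0]  +wl: 
  step 10. node 4  ⊔preds=[-4,6]  new=[-5,0]  stable

Least fixpoint reached:
  node 0: [-3,6]
  node 1: [-4,4]
  node 2: [-4,-2]
  node 3: [-6,2]
  node 4: [-5,0]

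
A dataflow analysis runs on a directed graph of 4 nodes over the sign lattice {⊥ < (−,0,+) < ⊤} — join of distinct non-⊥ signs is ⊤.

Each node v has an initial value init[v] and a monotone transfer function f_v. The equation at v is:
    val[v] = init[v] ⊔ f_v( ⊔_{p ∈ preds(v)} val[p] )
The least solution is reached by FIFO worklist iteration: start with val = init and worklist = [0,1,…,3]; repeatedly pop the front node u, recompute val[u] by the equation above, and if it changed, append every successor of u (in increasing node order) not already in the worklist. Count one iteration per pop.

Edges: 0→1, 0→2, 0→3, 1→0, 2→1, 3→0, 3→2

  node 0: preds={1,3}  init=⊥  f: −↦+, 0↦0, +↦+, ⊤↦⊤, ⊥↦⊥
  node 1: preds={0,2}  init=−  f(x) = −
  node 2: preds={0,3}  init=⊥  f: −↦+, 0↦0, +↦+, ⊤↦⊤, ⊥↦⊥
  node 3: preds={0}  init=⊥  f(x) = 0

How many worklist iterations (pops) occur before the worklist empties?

9

Iteration log — 9 steps:
  step 1. node 0  ⊔preds=−  new=+  old=⊥  +wl: 
  step 2. node 1  ⊔preds=+  new=−  stable
  step 3. node 2  ⊔preds=+  new=+  old=⊥  +wl: 1
  step 4. node 3  ⊔preds=+  new=0  old=⊥  +wl: 0,2
  step 5. node 1  ⊔preds=+  new=−  stable
  step 6. node 0  ⊔preds=⊤  new=⊤  old=+  +wl: 1,3
  step 7. node 2  ⊔preds=⊤  new=⊤  old=+  +wl: 
  step 8. node 1  ⊔preds=⊤  new=−  stable
  step 9. node 3  ⊔preds=⊤  new=0  stable

Least fixpoint reached:
  node 0: ⊤
  node 1: −
  node 2: ⊤
  node 3: 0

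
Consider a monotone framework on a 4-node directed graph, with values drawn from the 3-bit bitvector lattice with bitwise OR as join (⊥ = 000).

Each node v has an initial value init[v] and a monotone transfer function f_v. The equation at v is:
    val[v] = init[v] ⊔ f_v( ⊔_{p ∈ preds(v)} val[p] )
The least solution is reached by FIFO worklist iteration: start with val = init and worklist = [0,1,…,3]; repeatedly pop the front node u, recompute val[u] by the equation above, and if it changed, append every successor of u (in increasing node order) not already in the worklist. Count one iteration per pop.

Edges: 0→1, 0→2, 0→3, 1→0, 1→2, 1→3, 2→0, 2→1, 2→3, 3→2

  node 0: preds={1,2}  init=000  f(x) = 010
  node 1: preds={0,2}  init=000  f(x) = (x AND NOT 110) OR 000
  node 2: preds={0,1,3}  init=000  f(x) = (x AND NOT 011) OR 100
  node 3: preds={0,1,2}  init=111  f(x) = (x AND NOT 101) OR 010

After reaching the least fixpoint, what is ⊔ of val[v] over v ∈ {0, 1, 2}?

Trace (6 dequeues):
  [1] u=0 | in 000 | out 010 | prev 000 | push {}
  [2] u=1 | in 010 | out 000 | ==
  [3] u=2 | in 111 | out 100 | prev 000 | push {0,1}
  [4] u=3 | in 110 | out 111 | ==
  [5] u=0 | in 100 | out 010 | ==
  [6] u=1 | in 110 | out 000 | ==

Converged values:
  [0] 010
  [1] 000
  [2] 100
  [3] 111

110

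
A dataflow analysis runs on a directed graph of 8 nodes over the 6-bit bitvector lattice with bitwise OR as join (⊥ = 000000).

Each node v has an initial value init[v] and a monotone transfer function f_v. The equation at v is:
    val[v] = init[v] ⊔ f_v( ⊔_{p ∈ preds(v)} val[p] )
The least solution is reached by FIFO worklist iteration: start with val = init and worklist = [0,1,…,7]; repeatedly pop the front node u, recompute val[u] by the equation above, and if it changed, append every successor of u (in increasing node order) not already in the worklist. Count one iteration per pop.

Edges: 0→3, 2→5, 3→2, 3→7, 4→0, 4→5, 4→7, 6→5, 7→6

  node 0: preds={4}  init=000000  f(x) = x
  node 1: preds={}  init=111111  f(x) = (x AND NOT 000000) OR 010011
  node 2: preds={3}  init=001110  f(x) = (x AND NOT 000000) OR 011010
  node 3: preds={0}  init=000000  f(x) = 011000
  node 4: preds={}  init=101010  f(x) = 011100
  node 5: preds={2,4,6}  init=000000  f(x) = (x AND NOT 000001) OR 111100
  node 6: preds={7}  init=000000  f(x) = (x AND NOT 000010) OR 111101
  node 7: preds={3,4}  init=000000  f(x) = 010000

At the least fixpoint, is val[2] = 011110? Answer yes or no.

Worklist (13 pops):
  #1 pop 0: in=101010 → 101010 (was 000000); enqueue []
  #2 pop 1: in=000000 → 111111 (no change)
  #3 pop 2: in=000000 → 011110 (was 001110); enqueue []
  #4 pop 3: in=101010 → 011000 (was 000000); enqueue [2]
  #5 pop 4: in=000000 → 111110 (was 101010); enqueue [0]
  #6 pop 5: in=111110 → 111110 (was 000000); enqueue []
  #7 pop 6: in=000000 → 111101 (was 000000); enqueue [5]
  #8 pop 7: in=111110 → 010000 (was 000000); enqueue [6]
  #9 pop 2: in=011000 → 011110 (no change)
  #10 pop 0: in=111110 → 111110 (was 101010); enqueue [3]
  #11 pop 5: in=111111 → 111110 (no change)
  #12 pop 6: in=010000 → 111101 (no change)
  #13 pop 3: in=111110 → 011000 (no change)

Fixpoint:
  val[0] = 111110
  val[1] = 111111
  val[2] = 011110
  val[3] = 011000
  val[4] = 111110
  val[5] = 111110
  val[6] = 111101
  val[7] = 010000

yes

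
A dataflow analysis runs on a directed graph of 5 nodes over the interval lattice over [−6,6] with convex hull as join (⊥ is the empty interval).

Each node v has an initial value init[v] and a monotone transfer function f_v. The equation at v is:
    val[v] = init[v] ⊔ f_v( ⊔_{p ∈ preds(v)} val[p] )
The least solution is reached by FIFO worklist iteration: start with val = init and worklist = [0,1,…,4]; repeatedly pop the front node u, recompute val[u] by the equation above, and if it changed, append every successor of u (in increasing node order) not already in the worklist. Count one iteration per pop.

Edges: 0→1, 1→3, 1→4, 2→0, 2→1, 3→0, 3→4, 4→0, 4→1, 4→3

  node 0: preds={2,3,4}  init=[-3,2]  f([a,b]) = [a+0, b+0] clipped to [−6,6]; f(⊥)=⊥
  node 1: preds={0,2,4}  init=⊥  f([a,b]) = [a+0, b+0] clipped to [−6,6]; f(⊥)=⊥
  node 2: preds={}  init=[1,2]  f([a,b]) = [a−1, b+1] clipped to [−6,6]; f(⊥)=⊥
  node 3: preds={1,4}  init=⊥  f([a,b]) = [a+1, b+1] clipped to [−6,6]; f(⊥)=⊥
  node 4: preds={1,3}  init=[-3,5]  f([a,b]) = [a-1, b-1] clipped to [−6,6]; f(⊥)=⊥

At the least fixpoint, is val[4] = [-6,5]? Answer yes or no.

yes

Iteration log — 18 steps:
  step 1. node 0  ⊔preds=[-3,5]  new=[-3,5]  old=[-3,2]  +wl: 
  step 2. node 1  ⊔preds=[-3,5]  new=[-3,5]  old=⊥  +wl: 
  step 3. node 2  ⊔preds=⊥  new=[1,2]  stable
  step 4. node 3  ⊔preds=[-3,5]  new=[-2,6]  old=⊥  +wl: 0
  step 5. node 4  ⊔preds=[-3,6]  new=[-4,5]  old=[-3,5]  +wl: 1,3
  step 6. node 0  ⊔preds=[-4,6]  new=[-4,6]  old=[-3,5]  +wl: 
  step 7. node 1  ⊔preds=[-4,6]  new=[-4,6]  old=[-3,5]  +wl: 4
  step 8. node 3  ⊔preds=[-4,6]  new=[-3,6]  old=[-2,6]  +wl: 0
  step 9. node 4  ⊔preds=[-4,6]  new=[-5,5]  old=[-4,5]  +wl: 1,3
  step 10. node 0  ⊔preds=[-5,6]  new=[-5,6]  old=[-4,6]  +wl: 
  step 11. node 1  ⊔preds=[-5,6]  new=[-5,6]  old=[-4,6]  +wl: 4
  step 12. node 3  ⊔preds=[-5,6]  new=[-4,6]  old=[-3,6]  +wl: 0
  step 13. node 4  ⊔preds=[-5,6]  new=[-6,5]  old=[-5,5]  +wl: 1,3
  step 14. node 0  ⊔preds=[-6,6]  new=[-6,6]  old=[-5,6]  +wl: 
  step 15. node 1  ⊔preds=[-6,6]  new=[-6,6]  old=[-5,6]  +wl: 4
  step 16. node 3  ⊔preds=[-6,6]  new=[-5,6]  old=[-4,6]  +wl: 0
  step 17. node 4  ⊔preds=[-6,6]  new=[-6,5]  stable
  step 18. node 0  ⊔preds=[-6,6]  new=[-6,6]  stable

Least fixpoint reached:
  node 0: [-6,6]
  node 1: [-6,6]
  node 2: [1,2]
  node 3: [-5,6]
  node 4: [-6,5]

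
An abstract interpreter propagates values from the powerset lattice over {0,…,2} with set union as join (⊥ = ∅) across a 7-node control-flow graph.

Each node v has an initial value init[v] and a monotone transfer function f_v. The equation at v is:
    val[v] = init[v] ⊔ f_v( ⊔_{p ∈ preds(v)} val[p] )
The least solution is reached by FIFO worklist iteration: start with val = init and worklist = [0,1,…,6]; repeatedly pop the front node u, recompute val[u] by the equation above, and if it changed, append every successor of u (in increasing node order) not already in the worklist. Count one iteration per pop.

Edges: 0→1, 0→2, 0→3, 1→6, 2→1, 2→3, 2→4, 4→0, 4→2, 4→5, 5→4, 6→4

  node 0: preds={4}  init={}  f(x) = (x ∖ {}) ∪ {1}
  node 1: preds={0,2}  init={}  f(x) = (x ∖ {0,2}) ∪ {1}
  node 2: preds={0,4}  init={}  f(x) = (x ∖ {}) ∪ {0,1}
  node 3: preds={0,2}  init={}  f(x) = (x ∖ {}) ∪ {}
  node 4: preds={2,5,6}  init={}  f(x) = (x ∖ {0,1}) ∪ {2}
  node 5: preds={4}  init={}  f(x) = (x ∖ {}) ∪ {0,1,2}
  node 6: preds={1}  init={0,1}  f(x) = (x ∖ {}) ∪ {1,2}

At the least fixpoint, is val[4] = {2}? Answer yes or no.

yes

Iteration log — 13 steps:
  step 1. node 0  ⊔preds={}  new={1}  old={}  +wl: 
  step 2. node 1  ⊔preds={1}  new={1}  old={}  +wl: 
  step 3. node 2  ⊔preds={1}  new={0,1}  old={}  +wl: 1
  step 4. node 3  ⊔preds={0,1}  new={0,1}  old={}  +wl: 
  step 5. node 4  ⊔preds={0,1}  new={2}  old={}  +wl: 0,2
  step 6. node 5  ⊔preds={2}  new={0,1,2}  old={}  +wl: 4
  step 7. node 6  ⊔preds={1}  new={0,1,2}  old={0,1}  +wl: 
  step 8. node 1  ⊔preds={0,1}  new={1}  stable
  step 9. node 0  ⊔preds={2}  new={1,2}  old={1}  +wl: 1,3
  step 10. node 2  ⊔preds={1,2}  new={0,1,2}  old={0,1}  +wl: 
  step 11. node 4  ⊔preds={0,1,2}  new={2}  stable
  step 12. node 1  ⊔preds={0,1,2}  new={1}  stable
  step 13. node 3  ⊔preds={0,1,2}  new={0,1,2}  old={0,1}  +wl: 

Least fixpoint reached:
  node 0: {1,2}
  node 1: {1}
  node 2: {0,1,2}
  node 3: {0,1,2}
  node 4: {2}
  node 5: {0,1,2}
  node 6: {0,1,2}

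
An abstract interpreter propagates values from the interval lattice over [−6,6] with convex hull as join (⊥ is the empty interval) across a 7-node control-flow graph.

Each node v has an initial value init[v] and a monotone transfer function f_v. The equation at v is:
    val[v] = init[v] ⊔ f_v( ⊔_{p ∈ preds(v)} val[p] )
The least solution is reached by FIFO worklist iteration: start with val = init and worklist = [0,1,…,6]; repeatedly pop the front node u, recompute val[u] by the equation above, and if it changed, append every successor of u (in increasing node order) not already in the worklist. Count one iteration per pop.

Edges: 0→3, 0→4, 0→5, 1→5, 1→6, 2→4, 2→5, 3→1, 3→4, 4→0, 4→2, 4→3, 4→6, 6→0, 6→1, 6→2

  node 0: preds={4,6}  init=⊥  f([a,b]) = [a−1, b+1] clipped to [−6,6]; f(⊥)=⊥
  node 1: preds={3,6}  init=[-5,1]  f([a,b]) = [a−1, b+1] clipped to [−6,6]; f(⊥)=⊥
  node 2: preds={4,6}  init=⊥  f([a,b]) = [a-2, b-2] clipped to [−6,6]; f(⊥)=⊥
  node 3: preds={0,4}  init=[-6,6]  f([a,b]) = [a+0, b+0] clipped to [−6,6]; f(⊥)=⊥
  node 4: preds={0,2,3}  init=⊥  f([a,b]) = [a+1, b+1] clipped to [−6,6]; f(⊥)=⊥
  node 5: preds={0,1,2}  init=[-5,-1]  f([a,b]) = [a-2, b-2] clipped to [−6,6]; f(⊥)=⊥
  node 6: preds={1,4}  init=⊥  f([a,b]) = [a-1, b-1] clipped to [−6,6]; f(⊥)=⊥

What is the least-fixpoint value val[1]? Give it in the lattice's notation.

Worklist (13 pops):
  #1 pop 0: in=⊥ → ⊥ (no change)
  #2 pop 1: in=[-6,6] → [-6,6] (was [-5,1]); enqueue []
  #3 pop 2: in=⊥ → ⊥ (no change)
  #4 pop 3: in=⊥ → [-6,6] (no change)
  #5 pop 4: in=[-6,6] → [-5,6] (was ⊥); enqueue [0,2,3]
  #6 pop 5: in=[-6,6] → [-6,4] (was [-5,-1]); enqueue []
  #7 pop 6: in=[-6,6] → [-6,5] (was ⊥); enqueue [1]
  #8 pop 0: in=[-6,6] → [-6,6] (was ⊥); enqueue [4,5]
  #9 pop 2: in=[-6,6] → [-6,4] (was ⊥); enqueue []
  #10 pop 3: in=[-6,6] → [-6,6] (no change)
  #11 pop 1: in=[-6,6] → [-6,6] (no change)
  #12 pop 4: in=[-6,6] → [-5,6] (no change)
  #13 pop 5: in=[-6,6] → [-6,4] (no change)

Fixpoint:
  val[0] = [-6,6]
  val[1] = [-6,6]
  val[2] = [-6,4]
  val[3] = [-6,6]
  val[4] = [-5,6]
  val[5] = [-6,4]
  val[6] = [-6,5]

[-6,6]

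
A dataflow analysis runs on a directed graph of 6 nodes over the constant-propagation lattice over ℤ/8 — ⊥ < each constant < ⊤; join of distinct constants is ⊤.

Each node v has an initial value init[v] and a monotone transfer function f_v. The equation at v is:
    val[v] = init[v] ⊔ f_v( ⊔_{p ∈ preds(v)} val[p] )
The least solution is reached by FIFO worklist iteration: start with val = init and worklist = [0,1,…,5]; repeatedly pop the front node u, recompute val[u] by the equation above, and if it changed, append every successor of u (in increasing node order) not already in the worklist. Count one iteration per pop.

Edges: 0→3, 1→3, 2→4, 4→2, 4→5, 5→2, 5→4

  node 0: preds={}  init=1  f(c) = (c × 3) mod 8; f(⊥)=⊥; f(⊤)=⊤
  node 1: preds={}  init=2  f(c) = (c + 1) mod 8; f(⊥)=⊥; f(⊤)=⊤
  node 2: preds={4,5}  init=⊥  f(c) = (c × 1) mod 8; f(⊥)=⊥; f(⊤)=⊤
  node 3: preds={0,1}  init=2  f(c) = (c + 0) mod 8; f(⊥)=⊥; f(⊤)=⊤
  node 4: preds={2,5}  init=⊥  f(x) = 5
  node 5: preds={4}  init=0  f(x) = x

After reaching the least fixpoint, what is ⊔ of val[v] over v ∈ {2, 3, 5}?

⊤

Trace (8 dequeues):
  [1] u=0 | in ⊥ | out 1 | ==
  [2] u=1 | in ⊥ | out 2 | ==
  [3] u=2 | in 0 | out 0 | prev ⊥ | push {}
  [4] u=3 | in ⊤ | out ⊤ | prev 2 | push {}
  [5] u=4 | in 0 | out 5 | prev ⊥ | push {2}
  [6] u=5 | in 5 | out ⊤ | prev 0 | push {4}
  [7] u=2 | in ⊤ | out ⊤ | prev 0 | push {}
  [8] u=4 | in ⊤ | out 5 | ==

Converged values:
  [0] 1
  [1] 2
  [2] ⊤
  [3] ⊤
  [4] 5
  [5] ⊤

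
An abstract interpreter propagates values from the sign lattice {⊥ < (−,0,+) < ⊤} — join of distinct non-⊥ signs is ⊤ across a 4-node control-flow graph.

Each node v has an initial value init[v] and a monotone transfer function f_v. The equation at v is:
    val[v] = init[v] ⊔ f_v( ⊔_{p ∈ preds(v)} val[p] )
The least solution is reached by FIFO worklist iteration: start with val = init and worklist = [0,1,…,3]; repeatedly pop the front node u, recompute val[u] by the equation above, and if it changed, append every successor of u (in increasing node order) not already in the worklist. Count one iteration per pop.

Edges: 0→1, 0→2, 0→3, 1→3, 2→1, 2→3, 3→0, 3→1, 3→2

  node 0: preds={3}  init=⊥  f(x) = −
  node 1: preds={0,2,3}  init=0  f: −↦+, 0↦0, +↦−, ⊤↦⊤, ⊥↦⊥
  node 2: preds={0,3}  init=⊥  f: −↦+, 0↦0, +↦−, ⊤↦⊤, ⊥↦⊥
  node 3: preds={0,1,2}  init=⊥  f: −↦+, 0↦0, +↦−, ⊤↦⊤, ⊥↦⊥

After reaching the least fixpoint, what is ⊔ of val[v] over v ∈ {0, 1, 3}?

Iteration log — 9 steps:
  step 1. node 0  ⊔preds=⊥  new=−  old=⊥  +wl: 
  step 2. node 1  ⊔preds=−  new=⊤  old=0  +wl: 
  step 3. node 2  ⊔preds=−  new=+  old=⊥  +wl: 1
  step 4. node 3  ⊔preds=⊤  new=⊤  old=⊥  +wl: 0,2
  step 5. node 1  ⊔preds=⊤  new=⊤  stable
  step 6. node 0  ⊔preds=⊤  new=−  stable
  step 7. node 2  ⊔preds=⊤  new=⊤  old=+  +wl: 1,3
  step 8. node 1  ⊔preds=⊤  new=⊤  stable
  step 9. node 3  ⊔preds=⊤  new=⊤  stable

Least fixpoint reached:
  node 0: −
  node 1: ⊤
  node 2: ⊤
  node 3: ⊤

⊤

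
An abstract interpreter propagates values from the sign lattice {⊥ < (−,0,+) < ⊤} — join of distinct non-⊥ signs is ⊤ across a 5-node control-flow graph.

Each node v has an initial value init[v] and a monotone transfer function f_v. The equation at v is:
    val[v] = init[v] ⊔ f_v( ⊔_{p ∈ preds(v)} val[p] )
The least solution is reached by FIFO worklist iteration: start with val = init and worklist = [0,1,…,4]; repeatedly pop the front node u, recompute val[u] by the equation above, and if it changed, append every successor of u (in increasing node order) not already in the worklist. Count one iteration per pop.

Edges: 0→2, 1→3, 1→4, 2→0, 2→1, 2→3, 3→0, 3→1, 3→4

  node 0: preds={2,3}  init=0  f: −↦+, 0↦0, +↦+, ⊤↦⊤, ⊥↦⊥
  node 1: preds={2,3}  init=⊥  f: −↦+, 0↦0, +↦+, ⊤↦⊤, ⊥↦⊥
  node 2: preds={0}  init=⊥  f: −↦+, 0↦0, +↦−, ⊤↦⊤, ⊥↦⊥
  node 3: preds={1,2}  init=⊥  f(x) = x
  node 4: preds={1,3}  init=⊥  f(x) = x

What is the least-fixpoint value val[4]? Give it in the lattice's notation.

0

Trace (9 dequeues):
  [1] u=0 | in ⊥ | out 0 | ==
  [2] u=1 | in ⊥ | out ⊥ | ==
  [3] u=2 | in 0 | out 0 | prev ⊥ | push {0,1}
  [4] u=3 | in 0 | out 0 | prev ⊥ | push {}
  [5] u=4 | in 0 | out 0 | prev ⊥ | push {}
  [6] u=0 | in 0 | out 0 | ==
  [7] u=1 | in 0 | out 0 | prev ⊥ | push {3,4}
  [8] u=3 | in 0 | out 0 | ==
  [9] u=4 | in 0 | out 0 | ==

Converged values:
  [0] 0
  [1] 0
  [2] 0
  [3] 0
  [4] 0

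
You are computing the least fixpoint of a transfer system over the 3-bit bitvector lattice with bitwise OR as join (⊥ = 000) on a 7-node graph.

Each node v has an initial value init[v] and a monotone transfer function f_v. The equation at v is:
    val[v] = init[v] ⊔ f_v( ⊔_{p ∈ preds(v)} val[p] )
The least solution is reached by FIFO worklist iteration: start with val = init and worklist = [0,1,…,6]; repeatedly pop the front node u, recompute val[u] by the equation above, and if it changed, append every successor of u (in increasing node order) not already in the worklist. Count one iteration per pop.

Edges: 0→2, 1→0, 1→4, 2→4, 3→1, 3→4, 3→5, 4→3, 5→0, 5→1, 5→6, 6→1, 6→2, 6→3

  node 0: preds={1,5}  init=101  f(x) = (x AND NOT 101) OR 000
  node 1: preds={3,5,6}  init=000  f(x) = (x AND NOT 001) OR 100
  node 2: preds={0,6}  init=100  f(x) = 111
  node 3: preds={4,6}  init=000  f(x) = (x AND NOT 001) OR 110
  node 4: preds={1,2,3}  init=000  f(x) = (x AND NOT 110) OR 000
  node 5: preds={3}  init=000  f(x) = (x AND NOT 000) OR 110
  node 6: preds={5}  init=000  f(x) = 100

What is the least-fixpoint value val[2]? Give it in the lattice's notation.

Iteration log — 13 steps:
  step 1. node 0  ⊔preds=000  new=101  stable
  step 2. node 1  ⊔preds=000  new=100  old=000  +wl: 0
  step 3. node 2  ⊔preds=101  new=111  old=100  +wl: 
  step 4. node 3  ⊔preds=000  new=110  old=000  +wl: 1
  step 5. node 4  ⊔preds=111  new=001  old=000  +wl: 3
  step 6. node 5  ⊔preds=110  new=110  old=000  +wl: 
  step 7. node 6  ⊔preds=110  new=100  old=000  +wl: 2
  step 8. node 0  ⊔preds=110  new=111  old=101  +wl: 
  step 9. node 1  ⊔preds=110  new=110  old=100  +wl: 0,4
  step 10. node 3  ⊔preds=101  new=110  stable
  step 11. node 2  ⊔preds=111  new=111  stable
  step 12. node 0  ⊔preds=110  new=111  stable
  step 13. node 4  ⊔preds=111  new=001  stable

Least fixpoint reached:
  node 0: 111
  node 1: 110
  node 2: 111
  node 3: 110
  node 4: 001
  node 5: 110
  node 6: 100

111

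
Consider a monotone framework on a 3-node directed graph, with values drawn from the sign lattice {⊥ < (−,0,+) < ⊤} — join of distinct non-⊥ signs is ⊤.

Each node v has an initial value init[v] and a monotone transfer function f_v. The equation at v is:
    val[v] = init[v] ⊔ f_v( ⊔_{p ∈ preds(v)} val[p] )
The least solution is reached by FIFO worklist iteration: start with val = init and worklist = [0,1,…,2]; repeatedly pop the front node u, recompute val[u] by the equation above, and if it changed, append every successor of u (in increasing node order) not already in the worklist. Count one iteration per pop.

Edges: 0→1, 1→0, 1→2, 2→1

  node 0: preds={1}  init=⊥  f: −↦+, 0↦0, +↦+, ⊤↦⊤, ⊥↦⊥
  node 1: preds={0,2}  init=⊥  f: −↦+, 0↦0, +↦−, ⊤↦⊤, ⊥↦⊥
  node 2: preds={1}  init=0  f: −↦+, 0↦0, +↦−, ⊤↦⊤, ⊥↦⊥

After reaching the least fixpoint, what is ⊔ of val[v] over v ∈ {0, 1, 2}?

Iteration log — 5 steps:
  step 1. node 0  ⊔preds=⊥  new=⊥  stable
  step 2. node 1  ⊔preds=0  new=0  old=⊥  +wl: 0
  step 3. node 2  ⊔preds=0  new=0  stable
  step 4. node 0  ⊔preds=0  new=0  old=⊥  +wl: 1
  step 5. node 1  ⊔preds=0  new=0  stable

Least fixpoint reached:
  node 0: 0
  node 1: 0
  node 2: 0

0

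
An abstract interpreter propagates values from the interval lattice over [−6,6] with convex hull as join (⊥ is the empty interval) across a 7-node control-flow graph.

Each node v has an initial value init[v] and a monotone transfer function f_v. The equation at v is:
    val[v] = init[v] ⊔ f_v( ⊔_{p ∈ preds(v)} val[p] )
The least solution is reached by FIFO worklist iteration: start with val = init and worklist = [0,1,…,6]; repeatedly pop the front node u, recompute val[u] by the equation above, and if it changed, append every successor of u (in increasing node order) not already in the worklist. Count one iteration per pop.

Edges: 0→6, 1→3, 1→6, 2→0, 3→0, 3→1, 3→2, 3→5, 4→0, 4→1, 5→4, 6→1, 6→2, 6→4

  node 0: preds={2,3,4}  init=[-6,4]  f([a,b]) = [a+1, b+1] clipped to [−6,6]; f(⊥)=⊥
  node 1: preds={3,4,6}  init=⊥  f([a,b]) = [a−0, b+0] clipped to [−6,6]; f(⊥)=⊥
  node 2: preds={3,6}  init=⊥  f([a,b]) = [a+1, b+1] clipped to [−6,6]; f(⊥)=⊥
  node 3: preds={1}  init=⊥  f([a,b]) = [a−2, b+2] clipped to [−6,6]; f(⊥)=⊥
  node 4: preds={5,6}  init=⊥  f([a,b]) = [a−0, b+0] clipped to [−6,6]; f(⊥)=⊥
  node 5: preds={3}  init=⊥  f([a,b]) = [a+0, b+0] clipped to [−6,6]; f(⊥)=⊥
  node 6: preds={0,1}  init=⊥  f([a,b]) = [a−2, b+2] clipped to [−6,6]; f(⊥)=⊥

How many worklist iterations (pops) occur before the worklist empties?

18

Trace (18 dequeues):
  [1] u=0 | in ⊥ | out [-6,4] | ==
  [2] u=1 | in ⊥ | out ⊥ | ==
  [3] u=2 | in ⊥ | out ⊥ | ==
  [4] u=3 | in ⊥ | out ⊥ | ==
  [5] u=4 | in ⊥ | out ⊥ | ==
  [6] u=5 | in ⊥ | out ⊥ | ==
  [7] u=6 | in [-6,4] | out [-6,6] | prev ⊥ | push {1,2,4}
  [8] u=1 | in [-6,6] | out [-6,6] | prev ⊥ | push {3,6}
  [9] u=2 | in [-6,6] | out [-5,6] | prev ⊥ | push {0}
  [10] u=4 | in [-6,6] | out [-6,6] | prev ⊥ | push {1}
  [11] u=3 | in [-6,6] | out [-6,6] | prev ⊥ | push {2,5}
  [12] u=6 | in [-6,6] | out [-6,6] | ==
  [13] u=0 | in [-6,6] | out [-6,6] | prev [-6,4] | push {6}
  [14] u=1 | in [-6,6] | out [-6,6] | ==
  [15] u=2 | in [-6,6] | out [-5,6] | ==
  [16] u=5 | in [-6,6] | out [-6,6] | prev ⊥ | push {4}
  [17] u=6 | in [-6,6] | out [-6,6] | ==
  [18] u=4 | in [-6,6] | out [-6,6] | ==

Converged values:
  [0] [-6,6]
  [1] [-6,6]
  [2] [-5,6]
  [3] [-6,6]
  [4] [-6,6]
  [5] [-6,6]
  [6] [-6,6]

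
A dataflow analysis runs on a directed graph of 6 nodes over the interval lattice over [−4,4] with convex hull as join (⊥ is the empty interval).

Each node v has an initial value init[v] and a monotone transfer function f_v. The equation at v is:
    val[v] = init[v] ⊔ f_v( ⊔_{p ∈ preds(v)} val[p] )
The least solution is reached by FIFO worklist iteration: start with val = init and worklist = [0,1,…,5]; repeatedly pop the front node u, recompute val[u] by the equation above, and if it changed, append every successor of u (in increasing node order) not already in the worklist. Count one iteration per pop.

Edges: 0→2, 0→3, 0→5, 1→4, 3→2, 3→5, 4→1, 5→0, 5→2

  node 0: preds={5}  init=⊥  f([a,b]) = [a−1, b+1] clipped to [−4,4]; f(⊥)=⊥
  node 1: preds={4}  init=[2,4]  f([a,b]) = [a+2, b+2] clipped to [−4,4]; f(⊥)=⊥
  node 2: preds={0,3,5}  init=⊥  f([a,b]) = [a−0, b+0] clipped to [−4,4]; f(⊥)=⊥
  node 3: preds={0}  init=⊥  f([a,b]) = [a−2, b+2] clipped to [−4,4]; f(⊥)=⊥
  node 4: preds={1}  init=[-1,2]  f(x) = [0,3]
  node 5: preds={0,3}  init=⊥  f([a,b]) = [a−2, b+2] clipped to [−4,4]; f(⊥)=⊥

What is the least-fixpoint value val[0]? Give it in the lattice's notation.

Iteration log — 7 steps:
  step 1. node 0  ⊔preds=⊥  new=⊥  stable
  step 2. node 1  ⊔preds=[-1,2]  new=[1,4]  old=[2,4]  +wl: 
  step 3. node 2  ⊔preds=⊥  new=⊥  stable
  step 4. node 3  ⊔preds=⊥  new=⊥  stable
  step 5. node 4  ⊔preds=[1,4]  new=[-1,3]  old=[-1,2]  +wl: 1
  step 6. node 5  ⊔preds=⊥  new=⊥  stable
  step 7. node 1  ⊔preds=[-1,3]  new=[1,4]  stable

Least fixpoint reached:
  node 0: ⊥
  node 1: [1,4]
  node 2: ⊥
  node 3: ⊥
  node 4: [-1,3]
  node 5: ⊥

⊥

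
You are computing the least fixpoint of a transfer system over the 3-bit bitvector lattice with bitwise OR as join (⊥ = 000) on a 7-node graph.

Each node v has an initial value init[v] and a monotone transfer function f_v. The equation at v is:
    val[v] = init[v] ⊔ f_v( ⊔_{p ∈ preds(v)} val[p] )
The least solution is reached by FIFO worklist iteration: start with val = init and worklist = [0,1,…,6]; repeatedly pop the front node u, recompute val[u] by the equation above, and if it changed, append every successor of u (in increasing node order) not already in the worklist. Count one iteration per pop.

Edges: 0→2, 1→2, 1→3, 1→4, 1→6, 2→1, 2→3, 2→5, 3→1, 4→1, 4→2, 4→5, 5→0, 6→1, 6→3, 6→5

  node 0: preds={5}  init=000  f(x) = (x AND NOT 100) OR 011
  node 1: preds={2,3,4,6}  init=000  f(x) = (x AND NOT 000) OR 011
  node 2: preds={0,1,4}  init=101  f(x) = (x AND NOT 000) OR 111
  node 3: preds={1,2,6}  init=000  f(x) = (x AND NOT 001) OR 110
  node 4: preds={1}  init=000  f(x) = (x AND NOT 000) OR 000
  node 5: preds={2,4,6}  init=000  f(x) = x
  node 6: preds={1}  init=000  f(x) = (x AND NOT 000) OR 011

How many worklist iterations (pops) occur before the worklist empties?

12

Worklist (12 pops):
  #1 pop 0: in=000 → 011 (was 000); enqueue []
  #2 pop 1: in=101 → 111 (was 000); enqueue []
  #3 pop 2: in=111 → 111 (was 101); enqueue [1]
  #4 pop 3: in=111 → 110 (was 000); enqueue []
  #5 pop 4: in=111 → 111 (was 000); enqueue [2]
  #6 pop 5: in=111 → 111 (was 000); enqueue [0]
  #7 pop 6: in=111 → 111 (was 000); enqueue [3,5]
  #8 pop 1: in=111 → 111 (no change)
  #9 pop 2: in=111 → 111 (no change)
  #10 pop 0: in=111 → 011 (no change)
  #11 pop 3: in=111 → 110 (no change)
  #12 pop 5: in=111 → 111 (no change)

Fixpoint:
  val[0] = 011
  val[1] = 111
  val[2] = 111
  val[3] = 110
  val[4] = 111
  val[5] = 111
  val[6] = 111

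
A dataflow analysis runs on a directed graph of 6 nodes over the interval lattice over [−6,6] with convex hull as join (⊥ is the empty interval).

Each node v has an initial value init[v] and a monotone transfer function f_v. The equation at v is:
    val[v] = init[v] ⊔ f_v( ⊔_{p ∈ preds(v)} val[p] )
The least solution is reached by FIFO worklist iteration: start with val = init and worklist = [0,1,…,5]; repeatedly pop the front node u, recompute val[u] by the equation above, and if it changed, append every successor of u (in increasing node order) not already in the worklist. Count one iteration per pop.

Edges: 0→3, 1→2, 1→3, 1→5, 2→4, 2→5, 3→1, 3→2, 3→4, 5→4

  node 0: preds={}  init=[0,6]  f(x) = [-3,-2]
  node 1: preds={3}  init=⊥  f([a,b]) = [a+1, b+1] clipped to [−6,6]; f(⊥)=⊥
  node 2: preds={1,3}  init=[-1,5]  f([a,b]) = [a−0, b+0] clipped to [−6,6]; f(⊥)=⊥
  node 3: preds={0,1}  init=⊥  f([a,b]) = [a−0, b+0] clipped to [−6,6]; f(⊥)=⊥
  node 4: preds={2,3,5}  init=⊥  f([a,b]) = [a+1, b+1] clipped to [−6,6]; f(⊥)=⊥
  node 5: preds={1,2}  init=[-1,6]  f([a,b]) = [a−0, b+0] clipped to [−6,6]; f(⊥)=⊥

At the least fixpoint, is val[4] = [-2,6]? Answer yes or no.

Iteration log — 11 steps:
  step 1. node 0  ⊔preds=⊥  new=[-3,6]  old=[0,6]  +wl: 
  step 2. node 1  ⊔preds=⊥  new=⊥  stable
  step 3. node 2  ⊔preds=⊥  new=[-1,5]  stable
  step 4. node 3  ⊔preds=[-3,6]  new=[-3,6]  old=⊥  +wl: 1,2
  step 5. node 4  ⊔preds=[-3,6]  new=[-2,6]  old=⊥  +wl: 
  step 6. node 5  ⊔preds=[-1,5]  new=[-1,6]  stable
  step 7. node 1  ⊔preds=[-3,6]  new=[-2,6]  old=⊥  +wl: 3,5
  step 8. node 2  ⊔preds=[-3,6]  new=[-3,6]  old=[-1,5]  +wl: 4
  step 9. node 3  ⊔preds=[-3,6]  new=[-3,6]  stable
  step 10. node 5  ⊔preds=[-3,6]  new=[-3,6]  old=[-1,6]  +wl: 
  step 11. node 4  ⊔preds=[-3,6]  new=[-2,6]  stable

Least fixpoint reached:
  node 0: [-3,6]
  node 1: [-2,6]
  node 2: [-3,6]
  node 3: [-3,6]
  node 4: [-2,6]
  node 5: [-3,6]

yes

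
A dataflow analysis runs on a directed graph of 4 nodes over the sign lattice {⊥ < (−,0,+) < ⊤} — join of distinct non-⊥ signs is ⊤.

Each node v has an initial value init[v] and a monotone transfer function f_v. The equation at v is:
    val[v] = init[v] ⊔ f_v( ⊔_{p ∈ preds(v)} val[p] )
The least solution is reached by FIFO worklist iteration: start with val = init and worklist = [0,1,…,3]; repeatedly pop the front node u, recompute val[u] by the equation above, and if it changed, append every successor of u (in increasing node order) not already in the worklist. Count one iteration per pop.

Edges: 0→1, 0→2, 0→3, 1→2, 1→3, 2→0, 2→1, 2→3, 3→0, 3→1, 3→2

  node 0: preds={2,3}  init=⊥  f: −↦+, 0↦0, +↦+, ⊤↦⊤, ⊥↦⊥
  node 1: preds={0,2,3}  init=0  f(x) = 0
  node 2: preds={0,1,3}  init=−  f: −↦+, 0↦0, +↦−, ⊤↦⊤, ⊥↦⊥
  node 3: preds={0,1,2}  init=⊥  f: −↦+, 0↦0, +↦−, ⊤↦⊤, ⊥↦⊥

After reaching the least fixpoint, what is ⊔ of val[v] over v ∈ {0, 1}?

Worklist (8 pops):
  #1 pop 0: in=− → + (was ⊥); enqueue []
  #2 pop 1: in=⊤ → 0 (no change)
  #3 pop 2: in=⊤ → ⊤ (was −); enqueue [0,1]
  #4 pop 3: in=⊤ → ⊤ (was ⊥); enqueue [2]
  #5 pop 0: in=⊤ → ⊤ (was +); enqueue [3]
  #6 pop 1: in=⊤ → 0 (no change)
  #7 pop 2: in=⊤ → ⊤ (no change)
  #8 pop 3: in=⊤ → ⊤ (no change)

Fixpoint:
  val[0] = ⊤
  val[1] = 0
  val[2] = ⊤
  val[3] = ⊤

⊤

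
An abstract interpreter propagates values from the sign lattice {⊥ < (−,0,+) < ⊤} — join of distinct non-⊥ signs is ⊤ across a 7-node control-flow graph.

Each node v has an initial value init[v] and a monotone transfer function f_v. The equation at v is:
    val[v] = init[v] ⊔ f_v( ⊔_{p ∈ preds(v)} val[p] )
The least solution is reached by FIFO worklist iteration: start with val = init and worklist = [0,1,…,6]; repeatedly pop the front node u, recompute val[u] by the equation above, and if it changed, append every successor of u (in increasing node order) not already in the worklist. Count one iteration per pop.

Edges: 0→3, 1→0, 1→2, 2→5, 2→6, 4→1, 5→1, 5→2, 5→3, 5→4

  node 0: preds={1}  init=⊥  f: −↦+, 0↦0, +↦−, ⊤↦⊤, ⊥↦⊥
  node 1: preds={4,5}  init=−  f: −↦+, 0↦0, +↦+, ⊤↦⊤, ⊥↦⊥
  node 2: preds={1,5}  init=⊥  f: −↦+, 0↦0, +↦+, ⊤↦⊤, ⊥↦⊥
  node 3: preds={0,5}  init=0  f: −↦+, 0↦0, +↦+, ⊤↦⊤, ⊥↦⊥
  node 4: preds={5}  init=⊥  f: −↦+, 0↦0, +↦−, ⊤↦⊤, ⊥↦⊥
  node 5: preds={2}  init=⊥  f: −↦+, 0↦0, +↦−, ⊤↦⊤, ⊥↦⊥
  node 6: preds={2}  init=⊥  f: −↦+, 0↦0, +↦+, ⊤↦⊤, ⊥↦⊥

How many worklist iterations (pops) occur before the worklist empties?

19

Iteration log — 19 steps:
  step 1. node 0  ⊔preds=−  new=+  old=⊥  +wl: 
  step 2. node 1  ⊔preds=⊥  new=−  stable
  step 3. node 2  ⊔preds=−  new=+  old=⊥  +wl: 
  step 4. node 3  ⊔preds=+  new=⊤  old=0  +wl: 
  step 5. node 4  ⊔preds=⊥  new=⊥  stable
  step 6. node 5  ⊔preds=+  new=−  old=⊥  +wl: 1,2,3,4
  step 7. node 6  ⊔preds=+  new=+  old=⊥  +wl: 
  step 8. node 1  ⊔preds=−  new=⊤  old=−  +wl: 0
  step 9. node 2  ⊔preds=⊤  new=⊤  old=+  +wl: 5,6
  step 10. node 3  ⊔preds=⊤  new=⊤  stable
  step 11. node 4  ⊔preds=−  new=+  old=⊥  +wl: 1
  step 12. node 0  ⊔preds=⊤  new=⊤  old=+  +wl: 3
  step 13. node 5  ⊔preds=⊤  new=⊤  old=−  +wl: 2,4
  step 14. node 6  ⊔preds=⊤  new=⊤  old=+  +wl: 
  step 15. node 1  ⊔preds=⊤  new=⊤  stable
  step 16. node 3  ⊔preds=⊤  new=⊤  stable
  step 17. node 2  ⊔preds=⊤  new=⊤  stable
  step 18. node 4  ⊔preds=⊤  new=⊤  old=+  +wl: 1
  step 19. node 1  ⊔preds=⊤  new=⊤  stable

Least fixpoint reached:
  node 0: ⊤
  node 1: ⊤
  node 2: ⊤
  node 3: ⊤
  node 4: ⊤
  node 5: ⊤
  node 6: ⊤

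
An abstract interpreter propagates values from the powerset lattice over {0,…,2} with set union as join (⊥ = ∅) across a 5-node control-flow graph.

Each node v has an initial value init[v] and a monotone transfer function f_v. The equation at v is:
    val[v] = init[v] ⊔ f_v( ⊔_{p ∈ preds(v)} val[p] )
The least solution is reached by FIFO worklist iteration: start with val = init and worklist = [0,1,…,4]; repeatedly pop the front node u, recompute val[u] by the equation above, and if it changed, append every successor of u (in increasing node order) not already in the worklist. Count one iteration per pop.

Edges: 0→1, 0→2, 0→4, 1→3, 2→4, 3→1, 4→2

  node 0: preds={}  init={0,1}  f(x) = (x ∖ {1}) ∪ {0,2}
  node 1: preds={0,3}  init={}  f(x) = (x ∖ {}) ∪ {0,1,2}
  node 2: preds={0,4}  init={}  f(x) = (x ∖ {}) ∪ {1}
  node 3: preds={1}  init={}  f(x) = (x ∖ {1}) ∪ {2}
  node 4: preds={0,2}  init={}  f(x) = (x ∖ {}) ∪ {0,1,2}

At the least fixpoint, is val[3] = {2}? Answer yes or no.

no

Worklist (7 pops):
  #1 pop 0: in={} → {0,1,2} (was {0,1}); enqueue []
  #2 pop 1: in={0,1,2} → {0,1,2} (was {}); enqueue []
  #3 pop 2: in={0,1,2} → {0,1,2} (was {}); enqueue []
  #4 pop 3: in={0,1,2} → {0,2} (was {}); enqueue [1]
  #5 pop 4: in={0,1,2} → {0,1,2} (was {}); enqueue [2]
  #6 pop 1: in={0,1,2} → {0,1,2} (no change)
  #7 pop 2: in={0,1,2} → {0,1,2} (no change)

Fixpoint:
  val[0] = {0,1,2}
  val[1] = {0,1,2}
  val[2] = {0,1,2}
  val[3] = {0,2}
  val[4] = {0,1,2}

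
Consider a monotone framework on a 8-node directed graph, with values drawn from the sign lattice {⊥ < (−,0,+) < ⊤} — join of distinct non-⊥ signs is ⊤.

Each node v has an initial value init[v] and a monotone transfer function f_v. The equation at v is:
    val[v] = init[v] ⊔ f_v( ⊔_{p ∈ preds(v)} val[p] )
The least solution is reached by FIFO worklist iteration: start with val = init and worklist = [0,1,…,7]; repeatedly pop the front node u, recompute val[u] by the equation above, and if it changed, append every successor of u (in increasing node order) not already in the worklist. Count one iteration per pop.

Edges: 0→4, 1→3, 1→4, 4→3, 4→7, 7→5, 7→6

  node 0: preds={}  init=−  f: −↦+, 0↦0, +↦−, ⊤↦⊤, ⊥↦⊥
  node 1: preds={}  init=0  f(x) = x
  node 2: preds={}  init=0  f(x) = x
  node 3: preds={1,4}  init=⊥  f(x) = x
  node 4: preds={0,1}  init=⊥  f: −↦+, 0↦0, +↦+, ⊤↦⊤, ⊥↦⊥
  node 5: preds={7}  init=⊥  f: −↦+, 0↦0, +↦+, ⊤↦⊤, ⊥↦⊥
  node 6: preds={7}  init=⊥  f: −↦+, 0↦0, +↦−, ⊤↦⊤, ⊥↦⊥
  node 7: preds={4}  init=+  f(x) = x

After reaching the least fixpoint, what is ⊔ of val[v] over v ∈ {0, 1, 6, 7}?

⊤

Iteration log — 11 steps:
  step 1. node 0  ⊔preds=⊥  new=−  stable
  step 2. node 1  ⊔preds=⊥  new=0  stable
  step 3. node 2  ⊔preds=⊥  new=0  stable
  step 4. node 3  ⊔preds=0  new=0  old=⊥  +wl: 
  step 5. node 4  ⊔preds=⊤  new=⊤  old=⊥  +wl: 3
  step 6. node 5  ⊔preds=+  new=+  old=⊥  +wl: 
  step 7. node 6  ⊔preds=+  new=−  old=⊥  +wl: 
  step 8. node 7  ⊔preds=⊤  new=⊤  old=+  +wl: 5,6
  step 9. node 3  ⊔preds=⊤  new=⊤  old=0  +wl: 
  step 10. node 5  ⊔preds=⊤  new=⊤  old=+  +wl: 
  step 11. node 6  ⊔preds=⊤  new=⊤  old=−  +wl: 

Least fixpoint reached:
  node 0: −
  node 1: 0
  node 2: 0
  node 3: ⊤
  node 4: ⊤
  node 5: ⊤
  node 6: ⊤
  node 7: ⊤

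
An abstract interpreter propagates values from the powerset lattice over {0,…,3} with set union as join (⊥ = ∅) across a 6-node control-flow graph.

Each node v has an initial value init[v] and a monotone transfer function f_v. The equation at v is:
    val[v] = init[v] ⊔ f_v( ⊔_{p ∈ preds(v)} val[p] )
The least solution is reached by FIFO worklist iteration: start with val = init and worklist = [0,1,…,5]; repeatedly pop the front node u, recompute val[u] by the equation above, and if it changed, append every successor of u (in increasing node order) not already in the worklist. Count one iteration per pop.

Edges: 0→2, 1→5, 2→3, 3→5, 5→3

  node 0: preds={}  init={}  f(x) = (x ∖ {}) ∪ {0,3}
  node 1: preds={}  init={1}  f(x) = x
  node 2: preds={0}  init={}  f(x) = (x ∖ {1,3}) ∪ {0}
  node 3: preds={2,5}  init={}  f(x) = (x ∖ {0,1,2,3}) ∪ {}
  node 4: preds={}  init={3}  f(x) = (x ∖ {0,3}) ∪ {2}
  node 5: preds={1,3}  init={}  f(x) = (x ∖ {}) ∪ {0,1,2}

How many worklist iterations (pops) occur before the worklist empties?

7

Trace (7 dequeues):
  [1] u=0 | in {} | out {0,3} | prev {} | push {}
  [2] u=1 | in {} | out {1} | ==
  [3] u=2 | in {0,3} | out {0} | prev {} | push {}
  [4] u=3 | in {0} | out {} | ==
  [5] u=4 | in {} | out {2,3} | prev {3} | push {}
  [6] u=5 | in {1} | out {0,1,2} | prev {} | push {3}
  [7] u=3 | in {0,1,2} | out {} | ==

Converged values:
  [0] {0,3}
  [1] {1}
  [2] {0}
  [3] {}
  [4] {2,3}
  [5] {0,1,2}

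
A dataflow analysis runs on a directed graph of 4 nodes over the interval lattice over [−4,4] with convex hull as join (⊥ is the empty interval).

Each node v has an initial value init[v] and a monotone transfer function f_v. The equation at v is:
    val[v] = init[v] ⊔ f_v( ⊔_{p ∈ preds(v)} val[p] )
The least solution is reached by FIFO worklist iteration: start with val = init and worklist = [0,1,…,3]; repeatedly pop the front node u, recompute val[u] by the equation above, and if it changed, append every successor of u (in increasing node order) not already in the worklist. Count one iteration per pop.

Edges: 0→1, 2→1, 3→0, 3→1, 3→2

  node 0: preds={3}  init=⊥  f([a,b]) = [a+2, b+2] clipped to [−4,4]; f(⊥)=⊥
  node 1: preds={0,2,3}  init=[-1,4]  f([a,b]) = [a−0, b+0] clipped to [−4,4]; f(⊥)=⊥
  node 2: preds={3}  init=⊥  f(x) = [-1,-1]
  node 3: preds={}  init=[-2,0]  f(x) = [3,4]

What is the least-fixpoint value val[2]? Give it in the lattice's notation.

Worklist (8 pops):
  #1 pop 0: in=[-2,0] → [0,2] (was ⊥); enqueue []
  #2 pop 1: in=[-2,2] → [-2,4] (was [-1,4]); enqueue []
  #3 pop 2: in=[-2,0] → [-1,-1] (was ⊥); enqueue [1]
  #4 pop 3: in=⊥ → [-2,4] (was [-2,0]); enqueue [0,2]
  #5 pop 1: in=[-2,4] → [-2,4] (no change)
  #6 pop 0: in=[-2,4] → [0,4] (was [0,2]); enqueue [1]
  #7 pop 2: in=[-2,4] → [-1,-1] (no change)
  #8 pop 1: in=[-2,4] → [-2,4] (no change)

Fixpoint:
  val[0] = [0,4]
  val[1] = [-2,4]
  val[2] = [-1,-1]
  val[3] = [-2,4]

[-1,-1]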